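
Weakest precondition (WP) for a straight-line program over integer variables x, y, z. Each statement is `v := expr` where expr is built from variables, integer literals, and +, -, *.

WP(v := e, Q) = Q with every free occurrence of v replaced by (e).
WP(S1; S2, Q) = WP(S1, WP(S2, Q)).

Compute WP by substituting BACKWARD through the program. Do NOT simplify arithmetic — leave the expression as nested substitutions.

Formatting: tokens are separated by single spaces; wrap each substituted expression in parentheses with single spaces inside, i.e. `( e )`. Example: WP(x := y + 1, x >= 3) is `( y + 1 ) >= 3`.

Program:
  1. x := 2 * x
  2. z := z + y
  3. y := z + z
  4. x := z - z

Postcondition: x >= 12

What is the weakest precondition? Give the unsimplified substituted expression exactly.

post: x >= 12
stmt 4: x := z - z  -- replace 1 occurrence(s) of x with (z - z)
  => ( z - z ) >= 12
stmt 3: y := z + z  -- replace 0 occurrence(s) of y with (z + z)
  => ( z - z ) >= 12
stmt 2: z := z + y  -- replace 2 occurrence(s) of z with (z + y)
  => ( ( z + y ) - ( z + y ) ) >= 12
stmt 1: x := 2 * x  -- replace 0 occurrence(s) of x with (2 * x)
  => ( ( z + y ) - ( z + y ) ) >= 12

Answer: ( ( z + y ) - ( z + y ) ) >= 12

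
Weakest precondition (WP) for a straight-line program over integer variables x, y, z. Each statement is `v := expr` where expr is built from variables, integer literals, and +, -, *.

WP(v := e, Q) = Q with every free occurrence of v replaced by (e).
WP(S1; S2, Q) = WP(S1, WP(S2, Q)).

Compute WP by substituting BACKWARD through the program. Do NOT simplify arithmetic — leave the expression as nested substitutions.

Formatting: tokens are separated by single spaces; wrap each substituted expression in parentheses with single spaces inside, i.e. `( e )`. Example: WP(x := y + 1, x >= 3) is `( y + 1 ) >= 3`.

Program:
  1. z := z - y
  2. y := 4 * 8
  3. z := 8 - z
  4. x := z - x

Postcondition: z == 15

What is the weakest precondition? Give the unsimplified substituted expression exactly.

Answer: ( 8 - ( z - y ) ) == 15

Derivation:
post: z == 15
stmt 4: x := z - x  -- replace 0 occurrence(s) of x with (z - x)
  => z == 15
stmt 3: z := 8 - z  -- replace 1 occurrence(s) of z with (8 - z)
  => ( 8 - z ) == 15
stmt 2: y := 4 * 8  -- replace 0 occurrence(s) of y with (4 * 8)
  => ( 8 - z ) == 15
stmt 1: z := z - y  -- replace 1 occurrence(s) of z with (z - y)
  => ( 8 - ( z - y ) ) == 15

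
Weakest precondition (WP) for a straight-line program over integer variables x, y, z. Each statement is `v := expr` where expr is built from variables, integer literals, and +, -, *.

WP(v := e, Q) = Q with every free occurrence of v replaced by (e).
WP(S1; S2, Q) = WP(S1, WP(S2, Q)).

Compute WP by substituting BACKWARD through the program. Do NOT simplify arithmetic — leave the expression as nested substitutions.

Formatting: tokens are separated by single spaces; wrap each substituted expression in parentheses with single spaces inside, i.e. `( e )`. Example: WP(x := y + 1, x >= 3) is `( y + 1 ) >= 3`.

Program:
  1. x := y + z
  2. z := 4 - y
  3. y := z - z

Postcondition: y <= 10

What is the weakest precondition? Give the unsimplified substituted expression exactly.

Answer: ( ( 4 - y ) - ( 4 - y ) ) <= 10

Derivation:
post: y <= 10
stmt 3: y := z - z  -- replace 1 occurrence(s) of y with (z - z)
  => ( z - z ) <= 10
stmt 2: z := 4 - y  -- replace 2 occurrence(s) of z with (4 - y)
  => ( ( 4 - y ) - ( 4 - y ) ) <= 10
stmt 1: x := y + z  -- replace 0 occurrence(s) of x with (y + z)
  => ( ( 4 - y ) - ( 4 - y ) ) <= 10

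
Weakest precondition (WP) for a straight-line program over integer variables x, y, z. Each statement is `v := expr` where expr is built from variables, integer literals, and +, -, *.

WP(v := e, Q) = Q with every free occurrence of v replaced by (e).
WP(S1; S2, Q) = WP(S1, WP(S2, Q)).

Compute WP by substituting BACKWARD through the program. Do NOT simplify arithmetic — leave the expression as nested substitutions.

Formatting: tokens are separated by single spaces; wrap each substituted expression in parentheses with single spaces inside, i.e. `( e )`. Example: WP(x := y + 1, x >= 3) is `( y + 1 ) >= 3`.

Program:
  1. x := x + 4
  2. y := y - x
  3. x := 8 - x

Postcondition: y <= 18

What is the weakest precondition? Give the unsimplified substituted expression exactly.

post: y <= 18
stmt 3: x := 8 - x  -- replace 0 occurrence(s) of x with (8 - x)
  => y <= 18
stmt 2: y := y - x  -- replace 1 occurrence(s) of y with (y - x)
  => ( y - x ) <= 18
stmt 1: x := x + 4  -- replace 1 occurrence(s) of x with (x + 4)
  => ( y - ( x + 4 ) ) <= 18

Answer: ( y - ( x + 4 ) ) <= 18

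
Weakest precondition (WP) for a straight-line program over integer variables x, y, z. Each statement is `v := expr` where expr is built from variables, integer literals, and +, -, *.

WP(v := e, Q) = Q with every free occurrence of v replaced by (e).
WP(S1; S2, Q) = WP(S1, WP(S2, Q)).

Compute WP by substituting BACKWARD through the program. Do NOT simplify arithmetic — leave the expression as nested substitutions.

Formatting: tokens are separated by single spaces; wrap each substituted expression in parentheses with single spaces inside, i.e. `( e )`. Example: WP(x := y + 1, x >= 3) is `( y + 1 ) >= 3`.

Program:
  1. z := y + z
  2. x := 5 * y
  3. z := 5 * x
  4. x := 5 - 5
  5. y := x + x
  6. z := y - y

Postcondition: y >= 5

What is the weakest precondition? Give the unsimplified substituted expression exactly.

Answer: ( ( 5 - 5 ) + ( 5 - 5 ) ) >= 5

Derivation:
post: y >= 5
stmt 6: z := y - y  -- replace 0 occurrence(s) of z with (y - y)
  => y >= 5
stmt 5: y := x + x  -- replace 1 occurrence(s) of y with (x + x)
  => ( x + x ) >= 5
stmt 4: x := 5 - 5  -- replace 2 occurrence(s) of x with (5 - 5)
  => ( ( 5 - 5 ) + ( 5 - 5 ) ) >= 5
stmt 3: z := 5 * x  -- replace 0 occurrence(s) of z with (5 * x)
  => ( ( 5 - 5 ) + ( 5 - 5 ) ) >= 5
stmt 2: x := 5 * y  -- replace 0 occurrence(s) of x with (5 * y)
  => ( ( 5 - 5 ) + ( 5 - 5 ) ) >= 5
stmt 1: z := y + z  -- replace 0 occurrence(s) of z with (y + z)
  => ( ( 5 - 5 ) + ( 5 - 5 ) ) >= 5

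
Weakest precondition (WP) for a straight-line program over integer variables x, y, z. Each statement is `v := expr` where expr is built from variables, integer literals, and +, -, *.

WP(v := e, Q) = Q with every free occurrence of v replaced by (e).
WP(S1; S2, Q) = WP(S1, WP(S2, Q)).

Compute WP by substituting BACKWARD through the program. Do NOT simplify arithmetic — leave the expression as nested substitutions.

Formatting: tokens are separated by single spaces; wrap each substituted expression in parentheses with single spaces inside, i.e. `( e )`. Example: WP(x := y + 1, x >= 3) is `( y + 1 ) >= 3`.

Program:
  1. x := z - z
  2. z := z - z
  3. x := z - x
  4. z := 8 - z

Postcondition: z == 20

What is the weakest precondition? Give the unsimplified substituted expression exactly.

Answer: ( 8 - ( z - z ) ) == 20

Derivation:
post: z == 20
stmt 4: z := 8 - z  -- replace 1 occurrence(s) of z with (8 - z)
  => ( 8 - z ) == 20
stmt 3: x := z - x  -- replace 0 occurrence(s) of x with (z - x)
  => ( 8 - z ) == 20
stmt 2: z := z - z  -- replace 1 occurrence(s) of z with (z - z)
  => ( 8 - ( z - z ) ) == 20
stmt 1: x := z - z  -- replace 0 occurrence(s) of x with (z - z)
  => ( 8 - ( z - z ) ) == 20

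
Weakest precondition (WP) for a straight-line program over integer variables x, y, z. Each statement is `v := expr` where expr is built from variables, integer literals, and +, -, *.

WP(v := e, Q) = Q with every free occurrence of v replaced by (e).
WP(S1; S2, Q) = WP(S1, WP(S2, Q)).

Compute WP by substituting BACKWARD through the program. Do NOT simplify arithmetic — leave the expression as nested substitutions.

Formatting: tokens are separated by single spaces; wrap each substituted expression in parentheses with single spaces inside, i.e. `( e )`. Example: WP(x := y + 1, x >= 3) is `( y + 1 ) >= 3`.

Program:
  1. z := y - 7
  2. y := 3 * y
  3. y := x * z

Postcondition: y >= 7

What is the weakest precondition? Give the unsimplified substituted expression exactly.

post: y >= 7
stmt 3: y := x * z  -- replace 1 occurrence(s) of y with (x * z)
  => ( x * z ) >= 7
stmt 2: y := 3 * y  -- replace 0 occurrence(s) of y with (3 * y)
  => ( x * z ) >= 7
stmt 1: z := y - 7  -- replace 1 occurrence(s) of z with (y - 7)
  => ( x * ( y - 7 ) ) >= 7

Answer: ( x * ( y - 7 ) ) >= 7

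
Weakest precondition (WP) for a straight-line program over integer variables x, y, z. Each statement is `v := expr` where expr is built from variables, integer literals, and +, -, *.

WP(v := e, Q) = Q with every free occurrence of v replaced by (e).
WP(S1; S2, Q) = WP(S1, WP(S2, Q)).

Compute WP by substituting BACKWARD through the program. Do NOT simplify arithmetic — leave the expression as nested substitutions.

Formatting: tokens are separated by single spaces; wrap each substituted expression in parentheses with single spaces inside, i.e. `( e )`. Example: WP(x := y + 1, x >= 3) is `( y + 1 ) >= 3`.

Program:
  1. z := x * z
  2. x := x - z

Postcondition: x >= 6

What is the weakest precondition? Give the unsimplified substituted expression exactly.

Answer: ( x - ( x * z ) ) >= 6

Derivation:
post: x >= 6
stmt 2: x := x - z  -- replace 1 occurrence(s) of x with (x - z)
  => ( x - z ) >= 6
stmt 1: z := x * z  -- replace 1 occurrence(s) of z with (x * z)
  => ( x - ( x * z ) ) >= 6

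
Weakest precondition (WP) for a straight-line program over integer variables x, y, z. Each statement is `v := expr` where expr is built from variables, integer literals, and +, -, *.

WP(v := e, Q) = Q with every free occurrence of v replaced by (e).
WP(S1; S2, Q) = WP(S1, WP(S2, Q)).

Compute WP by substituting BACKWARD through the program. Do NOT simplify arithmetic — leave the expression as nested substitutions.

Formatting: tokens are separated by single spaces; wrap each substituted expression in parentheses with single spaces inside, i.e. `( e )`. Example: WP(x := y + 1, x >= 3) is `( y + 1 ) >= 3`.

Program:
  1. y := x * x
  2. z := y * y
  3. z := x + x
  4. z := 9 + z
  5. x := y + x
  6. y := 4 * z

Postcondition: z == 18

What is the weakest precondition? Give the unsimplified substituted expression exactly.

post: z == 18
stmt 6: y := 4 * z  -- replace 0 occurrence(s) of y with (4 * z)
  => z == 18
stmt 5: x := y + x  -- replace 0 occurrence(s) of x with (y + x)
  => z == 18
stmt 4: z := 9 + z  -- replace 1 occurrence(s) of z with (9 + z)
  => ( 9 + z ) == 18
stmt 3: z := x + x  -- replace 1 occurrence(s) of z with (x + x)
  => ( 9 + ( x + x ) ) == 18
stmt 2: z := y * y  -- replace 0 occurrence(s) of z with (y * y)
  => ( 9 + ( x + x ) ) == 18
stmt 1: y := x * x  -- replace 0 occurrence(s) of y with (x * x)
  => ( 9 + ( x + x ) ) == 18

Answer: ( 9 + ( x + x ) ) == 18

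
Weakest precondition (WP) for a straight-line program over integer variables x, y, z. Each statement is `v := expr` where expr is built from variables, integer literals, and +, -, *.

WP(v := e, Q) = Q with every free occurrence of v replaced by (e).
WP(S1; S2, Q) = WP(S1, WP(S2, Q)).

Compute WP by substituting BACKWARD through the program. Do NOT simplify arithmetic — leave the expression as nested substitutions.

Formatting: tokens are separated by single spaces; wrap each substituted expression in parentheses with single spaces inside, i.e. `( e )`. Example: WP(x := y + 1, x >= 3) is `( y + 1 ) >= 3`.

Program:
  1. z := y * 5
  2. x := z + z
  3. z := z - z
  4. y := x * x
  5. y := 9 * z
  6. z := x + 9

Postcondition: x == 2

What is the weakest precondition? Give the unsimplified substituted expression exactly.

post: x == 2
stmt 6: z := x + 9  -- replace 0 occurrence(s) of z with (x + 9)
  => x == 2
stmt 5: y := 9 * z  -- replace 0 occurrence(s) of y with (9 * z)
  => x == 2
stmt 4: y := x * x  -- replace 0 occurrence(s) of y with (x * x)
  => x == 2
stmt 3: z := z - z  -- replace 0 occurrence(s) of z with (z - z)
  => x == 2
stmt 2: x := z + z  -- replace 1 occurrence(s) of x with (z + z)
  => ( z + z ) == 2
stmt 1: z := y * 5  -- replace 2 occurrence(s) of z with (y * 5)
  => ( ( y * 5 ) + ( y * 5 ) ) == 2

Answer: ( ( y * 5 ) + ( y * 5 ) ) == 2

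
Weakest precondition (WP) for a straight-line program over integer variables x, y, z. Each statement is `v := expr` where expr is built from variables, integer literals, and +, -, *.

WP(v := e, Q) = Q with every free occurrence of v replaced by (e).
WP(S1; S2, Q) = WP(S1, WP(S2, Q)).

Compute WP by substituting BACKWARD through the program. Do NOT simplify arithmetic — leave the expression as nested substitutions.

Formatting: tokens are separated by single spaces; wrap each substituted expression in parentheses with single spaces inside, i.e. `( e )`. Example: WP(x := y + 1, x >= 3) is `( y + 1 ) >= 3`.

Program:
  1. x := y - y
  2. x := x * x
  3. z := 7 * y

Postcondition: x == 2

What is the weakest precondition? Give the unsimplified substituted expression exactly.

Answer: ( ( y - y ) * ( y - y ) ) == 2

Derivation:
post: x == 2
stmt 3: z := 7 * y  -- replace 0 occurrence(s) of z with (7 * y)
  => x == 2
stmt 2: x := x * x  -- replace 1 occurrence(s) of x with (x * x)
  => ( x * x ) == 2
stmt 1: x := y - y  -- replace 2 occurrence(s) of x with (y - y)
  => ( ( y - y ) * ( y - y ) ) == 2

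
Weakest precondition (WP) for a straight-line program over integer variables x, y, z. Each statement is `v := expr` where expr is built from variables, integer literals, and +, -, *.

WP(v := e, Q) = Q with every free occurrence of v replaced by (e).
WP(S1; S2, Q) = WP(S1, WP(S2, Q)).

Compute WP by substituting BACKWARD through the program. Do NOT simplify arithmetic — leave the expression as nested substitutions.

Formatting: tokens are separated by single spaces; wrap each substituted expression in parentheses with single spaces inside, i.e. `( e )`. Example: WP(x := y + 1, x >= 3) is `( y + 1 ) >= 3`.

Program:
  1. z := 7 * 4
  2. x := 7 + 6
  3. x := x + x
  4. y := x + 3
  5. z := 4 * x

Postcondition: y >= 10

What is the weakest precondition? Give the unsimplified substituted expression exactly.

post: y >= 10
stmt 5: z := 4 * x  -- replace 0 occurrence(s) of z with (4 * x)
  => y >= 10
stmt 4: y := x + 3  -- replace 1 occurrence(s) of y with (x + 3)
  => ( x + 3 ) >= 10
stmt 3: x := x + x  -- replace 1 occurrence(s) of x with (x + x)
  => ( ( x + x ) + 3 ) >= 10
stmt 2: x := 7 + 6  -- replace 2 occurrence(s) of x with (7 + 6)
  => ( ( ( 7 + 6 ) + ( 7 + 6 ) ) + 3 ) >= 10
stmt 1: z := 7 * 4  -- replace 0 occurrence(s) of z with (7 * 4)
  => ( ( ( 7 + 6 ) + ( 7 + 6 ) ) + 3 ) >= 10

Answer: ( ( ( 7 + 6 ) + ( 7 + 6 ) ) + 3 ) >= 10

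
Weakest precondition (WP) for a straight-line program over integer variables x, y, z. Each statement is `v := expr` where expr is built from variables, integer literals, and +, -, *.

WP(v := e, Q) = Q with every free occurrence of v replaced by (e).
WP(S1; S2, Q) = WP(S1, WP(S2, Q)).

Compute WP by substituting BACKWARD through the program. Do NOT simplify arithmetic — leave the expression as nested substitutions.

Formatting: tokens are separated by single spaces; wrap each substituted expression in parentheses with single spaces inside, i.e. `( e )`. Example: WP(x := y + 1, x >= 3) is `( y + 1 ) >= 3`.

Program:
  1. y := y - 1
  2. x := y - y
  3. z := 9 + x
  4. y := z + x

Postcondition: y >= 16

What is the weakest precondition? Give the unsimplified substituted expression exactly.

post: y >= 16
stmt 4: y := z + x  -- replace 1 occurrence(s) of y with (z + x)
  => ( z + x ) >= 16
stmt 3: z := 9 + x  -- replace 1 occurrence(s) of z with (9 + x)
  => ( ( 9 + x ) + x ) >= 16
stmt 2: x := y - y  -- replace 2 occurrence(s) of x with (y - y)
  => ( ( 9 + ( y - y ) ) + ( y - y ) ) >= 16
stmt 1: y := y - 1  -- replace 4 occurrence(s) of y with (y - 1)
  => ( ( 9 + ( ( y - 1 ) - ( y - 1 ) ) ) + ( ( y - 1 ) - ( y - 1 ) ) ) >= 16

Answer: ( ( 9 + ( ( y - 1 ) - ( y - 1 ) ) ) + ( ( y - 1 ) - ( y - 1 ) ) ) >= 16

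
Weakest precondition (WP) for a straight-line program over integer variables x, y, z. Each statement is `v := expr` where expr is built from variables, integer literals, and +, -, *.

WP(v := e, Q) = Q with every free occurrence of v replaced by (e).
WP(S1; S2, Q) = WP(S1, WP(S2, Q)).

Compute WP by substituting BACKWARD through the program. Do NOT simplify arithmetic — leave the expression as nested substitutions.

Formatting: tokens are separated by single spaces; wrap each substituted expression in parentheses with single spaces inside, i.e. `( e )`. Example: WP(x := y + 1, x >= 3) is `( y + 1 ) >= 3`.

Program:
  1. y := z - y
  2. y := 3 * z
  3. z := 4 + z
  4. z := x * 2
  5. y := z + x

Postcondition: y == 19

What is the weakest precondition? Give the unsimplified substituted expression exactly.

Answer: ( ( x * 2 ) + x ) == 19

Derivation:
post: y == 19
stmt 5: y := z + x  -- replace 1 occurrence(s) of y with (z + x)
  => ( z + x ) == 19
stmt 4: z := x * 2  -- replace 1 occurrence(s) of z with (x * 2)
  => ( ( x * 2 ) + x ) == 19
stmt 3: z := 4 + z  -- replace 0 occurrence(s) of z with (4 + z)
  => ( ( x * 2 ) + x ) == 19
stmt 2: y := 3 * z  -- replace 0 occurrence(s) of y with (3 * z)
  => ( ( x * 2 ) + x ) == 19
stmt 1: y := z - y  -- replace 0 occurrence(s) of y with (z - y)
  => ( ( x * 2 ) + x ) == 19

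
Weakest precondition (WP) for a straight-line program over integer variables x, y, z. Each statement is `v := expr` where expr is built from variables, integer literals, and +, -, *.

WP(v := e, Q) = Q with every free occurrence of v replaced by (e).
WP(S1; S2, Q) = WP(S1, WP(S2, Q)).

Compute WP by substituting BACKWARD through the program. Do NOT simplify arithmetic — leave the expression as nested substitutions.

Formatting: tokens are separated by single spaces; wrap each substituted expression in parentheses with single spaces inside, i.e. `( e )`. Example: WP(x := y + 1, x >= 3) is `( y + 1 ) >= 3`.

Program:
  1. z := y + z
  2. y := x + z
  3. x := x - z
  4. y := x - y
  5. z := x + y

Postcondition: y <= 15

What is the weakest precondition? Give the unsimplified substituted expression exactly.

post: y <= 15
stmt 5: z := x + y  -- replace 0 occurrence(s) of z with (x + y)
  => y <= 15
stmt 4: y := x - y  -- replace 1 occurrence(s) of y with (x - y)
  => ( x - y ) <= 15
stmt 3: x := x - z  -- replace 1 occurrence(s) of x with (x - z)
  => ( ( x - z ) - y ) <= 15
stmt 2: y := x + z  -- replace 1 occurrence(s) of y with (x + z)
  => ( ( x - z ) - ( x + z ) ) <= 15
stmt 1: z := y + z  -- replace 2 occurrence(s) of z with (y + z)
  => ( ( x - ( y + z ) ) - ( x + ( y + z ) ) ) <= 15

Answer: ( ( x - ( y + z ) ) - ( x + ( y + z ) ) ) <= 15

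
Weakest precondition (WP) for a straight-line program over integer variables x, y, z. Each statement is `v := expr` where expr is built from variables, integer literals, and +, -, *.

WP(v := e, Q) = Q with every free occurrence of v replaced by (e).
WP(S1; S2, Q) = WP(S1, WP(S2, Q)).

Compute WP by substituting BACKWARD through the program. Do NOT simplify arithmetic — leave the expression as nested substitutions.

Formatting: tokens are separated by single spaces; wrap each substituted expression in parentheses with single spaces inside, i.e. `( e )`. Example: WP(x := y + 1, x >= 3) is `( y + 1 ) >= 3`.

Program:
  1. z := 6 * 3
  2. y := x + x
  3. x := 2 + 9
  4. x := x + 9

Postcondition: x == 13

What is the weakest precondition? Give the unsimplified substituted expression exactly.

Answer: ( ( 2 + 9 ) + 9 ) == 13

Derivation:
post: x == 13
stmt 4: x := x + 9  -- replace 1 occurrence(s) of x with (x + 9)
  => ( x + 9 ) == 13
stmt 3: x := 2 + 9  -- replace 1 occurrence(s) of x with (2 + 9)
  => ( ( 2 + 9 ) + 9 ) == 13
stmt 2: y := x + x  -- replace 0 occurrence(s) of y with (x + x)
  => ( ( 2 + 9 ) + 9 ) == 13
stmt 1: z := 6 * 3  -- replace 0 occurrence(s) of z with (6 * 3)
  => ( ( 2 + 9 ) + 9 ) == 13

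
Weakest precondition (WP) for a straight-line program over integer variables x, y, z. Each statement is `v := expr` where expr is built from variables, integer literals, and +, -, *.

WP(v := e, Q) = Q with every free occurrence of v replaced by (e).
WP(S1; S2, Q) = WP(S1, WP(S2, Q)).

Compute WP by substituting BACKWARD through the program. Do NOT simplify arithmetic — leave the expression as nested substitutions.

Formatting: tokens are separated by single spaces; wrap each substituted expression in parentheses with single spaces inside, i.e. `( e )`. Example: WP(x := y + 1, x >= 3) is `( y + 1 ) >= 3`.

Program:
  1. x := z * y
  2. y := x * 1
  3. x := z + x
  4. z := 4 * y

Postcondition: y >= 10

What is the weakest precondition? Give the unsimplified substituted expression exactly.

post: y >= 10
stmt 4: z := 4 * y  -- replace 0 occurrence(s) of z with (4 * y)
  => y >= 10
stmt 3: x := z + x  -- replace 0 occurrence(s) of x with (z + x)
  => y >= 10
stmt 2: y := x * 1  -- replace 1 occurrence(s) of y with (x * 1)
  => ( x * 1 ) >= 10
stmt 1: x := z * y  -- replace 1 occurrence(s) of x with (z * y)
  => ( ( z * y ) * 1 ) >= 10

Answer: ( ( z * y ) * 1 ) >= 10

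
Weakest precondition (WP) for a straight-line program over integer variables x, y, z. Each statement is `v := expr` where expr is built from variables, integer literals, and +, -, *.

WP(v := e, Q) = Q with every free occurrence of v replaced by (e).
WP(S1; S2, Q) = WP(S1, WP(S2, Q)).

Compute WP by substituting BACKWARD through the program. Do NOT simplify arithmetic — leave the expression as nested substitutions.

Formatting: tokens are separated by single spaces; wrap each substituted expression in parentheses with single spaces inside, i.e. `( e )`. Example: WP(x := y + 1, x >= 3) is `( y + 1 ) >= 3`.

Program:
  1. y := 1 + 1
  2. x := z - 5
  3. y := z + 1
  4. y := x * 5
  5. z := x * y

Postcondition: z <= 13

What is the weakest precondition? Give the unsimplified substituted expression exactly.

Answer: ( ( z - 5 ) * ( ( z - 5 ) * 5 ) ) <= 13

Derivation:
post: z <= 13
stmt 5: z := x * y  -- replace 1 occurrence(s) of z with (x * y)
  => ( x * y ) <= 13
stmt 4: y := x * 5  -- replace 1 occurrence(s) of y with (x * 5)
  => ( x * ( x * 5 ) ) <= 13
stmt 3: y := z + 1  -- replace 0 occurrence(s) of y with (z + 1)
  => ( x * ( x * 5 ) ) <= 13
stmt 2: x := z - 5  -- replace 2 occurrence(s) of x with (z - 5)
  => ( ( z - 5 ) * ( ( z - 5 ) * 5 ) ) <= 13
stmt 1: y := 1 + 1  -- replace 0 occurrence(s) of y with (1 + 1)
  => ( ( z - 5 ) * ( ( z - 5 ) * 5 ) ) <= 13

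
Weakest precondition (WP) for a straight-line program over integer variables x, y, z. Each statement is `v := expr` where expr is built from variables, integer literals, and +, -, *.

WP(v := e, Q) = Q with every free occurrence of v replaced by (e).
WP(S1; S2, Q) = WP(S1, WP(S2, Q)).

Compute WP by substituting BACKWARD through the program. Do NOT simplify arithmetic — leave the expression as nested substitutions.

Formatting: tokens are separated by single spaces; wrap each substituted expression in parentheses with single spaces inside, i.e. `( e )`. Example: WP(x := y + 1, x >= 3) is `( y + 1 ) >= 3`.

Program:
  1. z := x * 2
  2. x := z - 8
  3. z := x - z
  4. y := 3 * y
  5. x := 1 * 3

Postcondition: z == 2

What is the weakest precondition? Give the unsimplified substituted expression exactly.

Answer: ( ( ( x * 2 ) - 8 ) - ( x * 2 ) ) == 2

Derivation:
post: z == 2
stmt 5: x := 1 * 3  -- replace 0 occurrence(s) of x with (1 * 3)
  => z == 2
stmt 4: y := 3 * y  -- replace 0 occurrence(s) of y with (3 * y)
  => z == 2
stmt 3: z := x - z  -- replace 1 occurrence(s) of z with (x - z)
  => ( x - z ) == 2
stmt 2: x := z - 8  -- replace 1 occurrence(s) of x with (z - 8)
  => ( ( z - 8 ) - z ) == 2
stmt 1: z := x * 2  -- replace 2 occurrence(s) of z with (x * 2)
  => ( ( ( x * 2 ) - 8 ) - ( x * 2 ) ) == 2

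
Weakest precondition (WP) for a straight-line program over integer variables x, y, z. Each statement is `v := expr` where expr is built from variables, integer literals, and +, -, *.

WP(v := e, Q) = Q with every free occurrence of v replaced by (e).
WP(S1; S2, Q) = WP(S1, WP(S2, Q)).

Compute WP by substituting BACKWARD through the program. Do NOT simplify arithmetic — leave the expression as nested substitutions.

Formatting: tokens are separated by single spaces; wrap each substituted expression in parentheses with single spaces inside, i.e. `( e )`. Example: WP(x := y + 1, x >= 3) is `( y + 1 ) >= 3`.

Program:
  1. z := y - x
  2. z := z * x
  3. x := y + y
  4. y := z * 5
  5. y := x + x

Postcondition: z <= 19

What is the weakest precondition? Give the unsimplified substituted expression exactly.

post: z <= 19
stmt 5: y := x + x  -- replace 0 occurrence(s) of y with (x + x)
  => z <= 19
stmt 4: y := z * 5  -- replace 0 occurrence(s) of y with (z * 5)
  => z <= 19
stmt 3: x := y + y  -- replace 0 occurrence(s) of x with (y + y)
  => z <= 19
stmt 2: z := z * x  -- replace 1 occurrence(s) of z with (z * x)
  => ( z * x ) <= 19
stmt 1: z := y - x  -- replace 1 occurrence(s) of z with (y - x)
  => ( ( y - x ) * x ) <= 19

Answer: ( ( y - x ) * x ) <= 19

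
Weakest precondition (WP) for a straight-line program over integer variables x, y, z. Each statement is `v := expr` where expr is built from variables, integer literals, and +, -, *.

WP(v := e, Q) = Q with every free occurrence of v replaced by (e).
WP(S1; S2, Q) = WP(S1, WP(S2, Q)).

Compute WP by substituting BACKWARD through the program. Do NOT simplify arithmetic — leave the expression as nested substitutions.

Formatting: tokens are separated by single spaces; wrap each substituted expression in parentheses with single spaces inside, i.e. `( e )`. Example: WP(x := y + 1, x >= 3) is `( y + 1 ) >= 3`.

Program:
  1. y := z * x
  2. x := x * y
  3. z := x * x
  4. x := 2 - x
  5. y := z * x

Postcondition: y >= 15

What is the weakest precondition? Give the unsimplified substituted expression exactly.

Answer: ( ( ( x * ( z * x ) ) * ( x * ( z * x ) ) ) * ( 2 - ( x * ( z * x ) ) ) ) >= 15

Derivation:
post: y >= 15
stmt 5: y := z * x  -- replace 1 occurrence(s) of y with (z * x)
  => ( z * x ) >= 15
stmt 4: x := 2 - x  -- replace 1 occurrence(s) of x with (2 - x)
  => ( z * ( 2 - x ) ) >= 15
stmt 3: z := x * x  -- replace 1 occurrence(s) of z with (x * x)
  => ( ( x * x ) * ( 2 - x ) ) >= 15
stmt 2: x := x * y  -- replace 3 occurrence(s) of x with (x * y)
  => ( ( ( x * y ) * ( x * y ) ) * ( 2 - ( x * y ) ) ) >= 15
stmt 1: y := z * x  -- replace 3 occurrence(s) of y with (z * x)
  => ( ( ( x * ( z * x ) ) * ( x * ( z * x ) ) ) * ( 2 - ( x * ( z * x ) ) ) ) >= 15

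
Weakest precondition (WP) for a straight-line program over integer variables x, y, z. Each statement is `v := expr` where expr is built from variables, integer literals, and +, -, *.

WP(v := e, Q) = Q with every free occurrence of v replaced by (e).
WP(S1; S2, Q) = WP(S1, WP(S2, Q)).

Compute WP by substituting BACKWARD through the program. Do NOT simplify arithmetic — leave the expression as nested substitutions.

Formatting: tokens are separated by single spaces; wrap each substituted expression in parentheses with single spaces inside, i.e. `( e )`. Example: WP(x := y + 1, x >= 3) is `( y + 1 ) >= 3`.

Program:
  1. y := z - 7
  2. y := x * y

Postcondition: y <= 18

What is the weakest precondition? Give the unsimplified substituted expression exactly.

post: y <= 18
stmt 2: y := x * y  -- replace 1 occurrence(s) of y with (x * y)
  => ( x * y ) <= 18
stmt 1: y := z - 7  -- replace 1 occurrence(s) of y with (z - 7)
  => ( x * ( z - 7 ) ) <= 18

Answer: ( x * ( z - 7 ) ) <= 18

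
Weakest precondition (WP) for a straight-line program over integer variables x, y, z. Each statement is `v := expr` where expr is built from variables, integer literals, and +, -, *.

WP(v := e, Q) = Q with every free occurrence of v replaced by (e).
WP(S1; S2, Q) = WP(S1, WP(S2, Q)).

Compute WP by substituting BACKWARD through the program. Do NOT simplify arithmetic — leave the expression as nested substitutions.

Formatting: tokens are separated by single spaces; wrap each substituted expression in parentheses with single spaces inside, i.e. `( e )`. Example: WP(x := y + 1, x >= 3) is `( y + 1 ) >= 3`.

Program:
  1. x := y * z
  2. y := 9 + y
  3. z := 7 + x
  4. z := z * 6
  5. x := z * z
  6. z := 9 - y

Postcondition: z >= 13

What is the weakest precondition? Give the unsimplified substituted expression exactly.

Answer: ( 9 - ( 9 + y ) ) >= 13

Derivation:
post: z >= 13
stmt 6: z := 9 - y  -- replace 1 occurrence(s) of z with (9 - y)
  => ( 9 - y ) >= 13
stmt 5: x := z * z  -- replace 0 occurrence(s) of x with (z * z)
  => ( 9 - y ) >= 13
stmt 4: z := z * 6  -- replace 0 occurrence(s) of z with (z * 6)
  => ( 9 - y ) >= 13
stmt 3: z := 7 + x  -- replace 0 occurrence(s) of z with (7 + x)
  => ( 9 - y ) >= 13
stmt 2: y := 9 + y  -- replace 1 occurrence(s) of y with (9 + y)
  => ( 9 - ( 9 + y ) ) >= 13
stmt 1: x := y * z  -- replace 0 occurrence(s) of x with (y * z)
  => ( 9 - ( 9 + y ) ) >= 13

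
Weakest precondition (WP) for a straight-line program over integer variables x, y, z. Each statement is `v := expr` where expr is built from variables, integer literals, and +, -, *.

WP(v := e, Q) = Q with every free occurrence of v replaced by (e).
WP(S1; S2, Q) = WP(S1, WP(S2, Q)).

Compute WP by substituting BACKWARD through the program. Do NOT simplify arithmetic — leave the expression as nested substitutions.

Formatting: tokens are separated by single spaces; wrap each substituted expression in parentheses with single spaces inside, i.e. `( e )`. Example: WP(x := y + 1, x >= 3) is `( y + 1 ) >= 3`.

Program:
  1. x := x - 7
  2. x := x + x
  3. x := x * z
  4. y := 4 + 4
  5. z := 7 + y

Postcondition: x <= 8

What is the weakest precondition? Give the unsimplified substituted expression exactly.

post: x <= 8
stmt 5: z := 7 + y  -- replace 0 occurrence(s) of z with (7 + y)
  => x <= 8
stmt 4: y := 4 + 4  -- replace 0 occurrence(s) of y with (4 + 4)
  => x <= 8
stmt 3: x := x * z  -- replace 1 occurrence(s) of x with (x * z)
  => ( x * z ) <= 8
stmt 2: x := x + x  -- replace 1 occurrence(s) of x with (x + x)
  => ( ( x + x ) * z ) <= 8
stmt 1: x := x - 7  -- replace 2 occurrence(s) of x with (x - 7)
  => ( ( ( x - 7 ) + ( x - 7 ) ) * z ) <= 8

Answer: ( ( ( x - 7 ) + ( x - 7 ) ) * z ) <= 8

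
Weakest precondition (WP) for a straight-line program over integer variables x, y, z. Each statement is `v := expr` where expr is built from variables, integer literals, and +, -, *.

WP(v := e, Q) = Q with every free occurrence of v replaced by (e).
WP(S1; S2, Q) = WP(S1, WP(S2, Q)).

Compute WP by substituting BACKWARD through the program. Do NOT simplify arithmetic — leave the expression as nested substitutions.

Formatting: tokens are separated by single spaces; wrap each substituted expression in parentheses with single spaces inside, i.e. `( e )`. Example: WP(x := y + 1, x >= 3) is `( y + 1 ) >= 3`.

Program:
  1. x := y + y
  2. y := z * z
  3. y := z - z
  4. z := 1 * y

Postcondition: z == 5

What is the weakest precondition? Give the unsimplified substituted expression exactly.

Answer: ( 1 * ( z - z ) ) == 5

Derivation:
post: z == 5
stmt 4: z := 1 * y  -- replace 1 occurrence(s) of z with (1 * y)
  => ( 1 * y ) == 5
stmt 3: y := z - z  -- replace 1 occurrence(s) of y with (z - z)
  => ( 1 * ( z - z ) ) == 5
stmt 2: y := z * z  -- replace 0 occurrence(s) of y with (z * z)
  => ( 1 * ( z - z ) ) == 5
stmt 1: x := y + y  -- replace 0 occurrence(s) of x with (y + y)
  => ( 1 * ( z - z ) ) == 5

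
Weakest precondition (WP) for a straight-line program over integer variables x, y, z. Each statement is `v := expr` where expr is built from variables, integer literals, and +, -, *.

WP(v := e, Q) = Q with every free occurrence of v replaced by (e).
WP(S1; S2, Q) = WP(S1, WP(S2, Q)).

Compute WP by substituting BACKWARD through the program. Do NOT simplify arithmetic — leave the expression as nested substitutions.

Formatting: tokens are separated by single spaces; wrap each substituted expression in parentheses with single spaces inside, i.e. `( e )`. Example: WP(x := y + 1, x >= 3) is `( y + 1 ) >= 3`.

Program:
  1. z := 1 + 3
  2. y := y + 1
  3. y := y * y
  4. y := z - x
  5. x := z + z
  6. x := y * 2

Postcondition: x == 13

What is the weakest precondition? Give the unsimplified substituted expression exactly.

Answer: ( ( ( 1 + 3 ) - x ) * 2 ) == 13

Derivation:
post: x == 13
stmt 6: x := y * 2  -- replace 1 occurrence(s) of x with (y * 2)
  => ( y * 2 ) == 13
stmt 5: x := z + z  -- replace 0 occurrence(s) of x with (z + z)
  => ( y * 2 ) == 13
stmt 4: y := z - x  -- replace 1 occurrence(s) of y with (z - x)
  => ( ( z - x ) * 2 ) == 13
stmt 3: y := y * y  -- replace 0 occurrence(s) of y with (y * y)
  => ( ( z - x ) * 2 ) == 13
stmt 2: y := y + 1  -- replace 0 occurrence(s) of y with (y + 1)
  => ( ( z - x ) * 2 ) == 13
stmt 1: z := 1 + 3  -- replace 1 occurrence(s) of z with (1 + 3)
  => ( ( ( 1 + 3 ) - x ) * 2 ) == 13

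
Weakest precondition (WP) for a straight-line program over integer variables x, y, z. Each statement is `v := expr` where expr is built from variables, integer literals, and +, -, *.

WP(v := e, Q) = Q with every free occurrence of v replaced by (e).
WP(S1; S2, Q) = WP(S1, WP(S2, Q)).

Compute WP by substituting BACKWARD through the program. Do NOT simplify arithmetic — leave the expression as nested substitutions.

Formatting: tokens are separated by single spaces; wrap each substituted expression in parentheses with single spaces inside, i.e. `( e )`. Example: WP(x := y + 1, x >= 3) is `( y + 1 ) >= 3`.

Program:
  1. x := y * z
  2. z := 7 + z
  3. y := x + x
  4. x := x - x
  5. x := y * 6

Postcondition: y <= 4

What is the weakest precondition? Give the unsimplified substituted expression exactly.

Answer: ( ( y * z ) + ( y * z ) ) <= 4

Derivation:
post: y <= 4
stmt 5: x := y * 6  -- replace 0 occurrence(s) of x with (y * 6)
  => y <= 4
stmt 4: x := x - x  -- replace 0 occurrence(s) of x with (x - x)
  => y <= 4
stmt 3: y := x + x  -- replace 1 occurrence(s) of y with (x + x)
  => ( x + x ) <= 4
stmt 2: z := 7 + z  -- replace 0 occurrence(s) of z with (7 + z)
  => ( x + x ) <= 4
stmt 1: x := y * z  -- replace 2 occurrence(s) of x with (y * z)
  => ( ( y * z ) + ( y * z ) ) <= 4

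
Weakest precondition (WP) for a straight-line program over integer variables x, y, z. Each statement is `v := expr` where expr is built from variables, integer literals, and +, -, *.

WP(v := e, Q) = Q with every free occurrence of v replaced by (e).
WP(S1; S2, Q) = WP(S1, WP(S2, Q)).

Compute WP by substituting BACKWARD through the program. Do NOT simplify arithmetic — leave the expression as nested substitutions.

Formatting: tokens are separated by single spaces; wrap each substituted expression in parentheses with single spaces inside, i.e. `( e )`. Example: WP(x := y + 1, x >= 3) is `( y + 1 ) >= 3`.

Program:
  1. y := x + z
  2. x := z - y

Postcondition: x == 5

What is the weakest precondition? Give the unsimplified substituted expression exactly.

post: x == 5
stmt 2: x := z - y  -- replace 1 occurrence(s) of x with (z - y)
  => ( z - y ) == 5
stmt 1: y := x + z  -- replace 1 occurrence(s) of y with (x + z)
  => ( z - ( x + z ) ) == 5

Answer: ( z - ( x + z ) ) == 5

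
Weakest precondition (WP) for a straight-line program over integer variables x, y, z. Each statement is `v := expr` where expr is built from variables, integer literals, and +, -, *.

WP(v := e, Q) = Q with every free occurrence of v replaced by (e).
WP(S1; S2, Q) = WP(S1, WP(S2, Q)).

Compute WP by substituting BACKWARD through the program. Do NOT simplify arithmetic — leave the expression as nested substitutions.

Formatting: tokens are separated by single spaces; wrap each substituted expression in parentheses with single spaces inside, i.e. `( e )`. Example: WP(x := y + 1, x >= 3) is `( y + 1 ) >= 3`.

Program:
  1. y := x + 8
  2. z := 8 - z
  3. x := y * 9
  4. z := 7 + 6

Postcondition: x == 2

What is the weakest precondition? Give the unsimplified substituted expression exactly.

Answer: ( ( x + 8 ) * 9 ) == 2

Derivation:
post: x == 2
stmt 4: z := 7 + 6  -- replace 0 occurrence(s) of z with (7 + 6)
  => x == 2
stmt 3: x := y * 9  -- replace 1 occurrence(s) of x with (y * 9)
  => ( y * 9 ) == 2
stmt 2: z := 8 - z  -- replace 0 occurrence(s) of z with (8 - z)
  => ( y * 9 ) == 2
stmt 1: y := x + 8  -- replace 1 occurrence(s) of y with (x + 8)
  => ( ( x + 8 ) * 9 ) == 2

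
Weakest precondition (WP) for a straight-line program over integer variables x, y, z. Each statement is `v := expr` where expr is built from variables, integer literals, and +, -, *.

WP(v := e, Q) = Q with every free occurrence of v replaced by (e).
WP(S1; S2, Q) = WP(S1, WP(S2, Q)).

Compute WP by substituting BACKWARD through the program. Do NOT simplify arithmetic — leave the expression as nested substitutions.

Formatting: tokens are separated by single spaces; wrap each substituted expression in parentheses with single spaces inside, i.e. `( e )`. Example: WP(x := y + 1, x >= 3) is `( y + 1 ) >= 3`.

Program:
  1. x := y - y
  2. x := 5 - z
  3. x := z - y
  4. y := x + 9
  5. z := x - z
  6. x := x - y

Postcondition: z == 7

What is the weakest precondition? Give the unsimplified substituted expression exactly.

post: z == 7
stmt 6: x := x - y  -- replace 0 occurrence(s) of x with (x - y)
  => z == 7
stmt 5: z := x - z  -- replace 1 occurrence(s) of z with (x - z)
  => ( x - z ) == 7
stmt 4: y := x + 9  -- replace 0 occurrence(s) of y with (x + 9)
  => ( x - z ) == 7
stmt 3: x := z - y  -- replace 1 occurrence(s) of x with (z - y)
  => ( ( z - y ) - z ) == 7
stmt 2: x := 5 - z  -- replace 0 occurrence(s) of x with (5 - z)
  => ( ( z - y ) - z ) == 7
stmt 1: x := y - y  -- replace 0 occurrence(s) of x with (y - y)
  => ( ( z - y ) - z ) == 7

Answer: ( ( z - y ) - z ) == 7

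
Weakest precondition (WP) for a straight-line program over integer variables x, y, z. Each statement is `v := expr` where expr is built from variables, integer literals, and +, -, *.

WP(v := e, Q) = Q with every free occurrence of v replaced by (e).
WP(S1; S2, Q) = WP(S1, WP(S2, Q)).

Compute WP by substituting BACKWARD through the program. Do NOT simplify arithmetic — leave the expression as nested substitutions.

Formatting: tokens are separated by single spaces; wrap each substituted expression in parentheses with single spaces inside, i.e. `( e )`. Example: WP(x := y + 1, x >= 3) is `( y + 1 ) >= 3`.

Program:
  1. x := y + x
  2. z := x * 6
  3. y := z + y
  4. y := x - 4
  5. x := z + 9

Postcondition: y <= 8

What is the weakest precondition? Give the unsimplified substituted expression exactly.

post: y <= 8
stmt 5: x := z + 9  -- replace 0 occurrence(s) of x with (z + 9)
  => y <= 8
stmt 4: y := x - 4  -- replace 1 occurrence(s) of y with (x - 4)
  => ( x - 4 ) <= 8
stmt 3: y := z + y  -- replace 0 occurrence(s) of y with (z + y)
  => ( x - 4 ) <= 8
stmt 2: z := x * 6  -- replace 0 occurrence(s) of z with (x * 6)
  => ( x - 4 ) <= 8
stmt 1: x := y + x  -- replace 1 occurrence(s) of x with (y + x)
  => ( ( y + x ) - 4 ) <= 8

Answer: ( ( y + x ) - 4 ) <= 8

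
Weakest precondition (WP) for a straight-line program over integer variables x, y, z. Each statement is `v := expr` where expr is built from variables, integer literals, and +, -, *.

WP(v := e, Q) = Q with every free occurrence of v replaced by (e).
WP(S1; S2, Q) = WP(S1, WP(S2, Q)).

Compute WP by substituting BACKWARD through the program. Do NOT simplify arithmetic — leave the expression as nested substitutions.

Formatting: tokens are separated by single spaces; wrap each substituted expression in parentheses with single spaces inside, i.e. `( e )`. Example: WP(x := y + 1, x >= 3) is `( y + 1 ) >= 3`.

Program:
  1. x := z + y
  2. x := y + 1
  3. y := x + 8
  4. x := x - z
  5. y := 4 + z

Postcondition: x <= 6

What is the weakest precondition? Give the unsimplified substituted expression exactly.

post: x <= 6
stmt 5: y := 4 + z  -- replace 0 occurrence(s) of y with (4 + z)
  => x <= 6
stmt 4: x := x - z  -- replace 1 occurrence(s) of x with (x - z)
  => ( x - z ) <= 6
stmt 3: y := x + 8  -- replace 0 occurrence(s) of y with (x + 8)
  => ( x - z ) <= 6
stmt 2: x := y + 1  -- replace 1 occurrence(s) of x with (y + 1)
  => ( ( y + 1 ) - z ) <= 6
stmt 1: x := z + y  -- replace 0 occurrence(s) of x with (z + y)
  => ( ( y + 1 ) - z ) <= 6

Answer: ( ( y + 1 ) - z ) <= 6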